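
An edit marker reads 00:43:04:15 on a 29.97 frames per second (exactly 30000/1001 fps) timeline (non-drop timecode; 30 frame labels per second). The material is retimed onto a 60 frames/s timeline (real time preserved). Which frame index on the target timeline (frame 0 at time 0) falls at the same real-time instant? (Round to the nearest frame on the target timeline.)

frame 155225

Source frame index: (0×3600 + 43×60 + 4) × 30 + 15 = 77535.
Real time: 77535 / (30000/1001) = 5174169/2000 s.
Target frame: (5174169/2000) × (60) = 15522507/100 ≈ 155225.070 → 155225.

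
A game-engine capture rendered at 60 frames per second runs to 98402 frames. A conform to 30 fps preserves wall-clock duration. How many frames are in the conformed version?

Target frames = source frames × (target rate / source rate) = 98402 × (30)/(60) = 98402 × 1/2 = 49201.

49201 frames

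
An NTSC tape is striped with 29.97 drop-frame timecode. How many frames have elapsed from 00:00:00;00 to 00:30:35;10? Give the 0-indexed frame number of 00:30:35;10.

As if non-drop at 30 labels/s: (0 × 3600 + 30 × 60 + 35) × 30 + 10 = 55060.
Minute boundaries passed: 30; those not divisible by 10: 30 − 3 = 27; dropped labels = 2 × 27 = 54.
Actual frame index = 55060 − 54 = 55006.

55006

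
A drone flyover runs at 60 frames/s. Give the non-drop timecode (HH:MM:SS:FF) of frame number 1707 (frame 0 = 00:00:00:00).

00:00:28:27

1707 ÷ 60 = 28 full seconds, remainder 27 frames.
28 s = 0 h 0 min 28 s.
Timecode: 00:00:28:27.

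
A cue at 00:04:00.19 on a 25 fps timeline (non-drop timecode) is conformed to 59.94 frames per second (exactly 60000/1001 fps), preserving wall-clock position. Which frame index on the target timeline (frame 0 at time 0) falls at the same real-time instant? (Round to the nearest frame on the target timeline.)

Source frame index: (0×3600 + 4×60 + 0) × 25 + 19 = 6019.
Real time: 6019 / (25) = 6019/25 s.
Target frame: (6019/25) × (60000/1001) = 1111200/77 ≈ 14431.169 → 14431.

frame 14431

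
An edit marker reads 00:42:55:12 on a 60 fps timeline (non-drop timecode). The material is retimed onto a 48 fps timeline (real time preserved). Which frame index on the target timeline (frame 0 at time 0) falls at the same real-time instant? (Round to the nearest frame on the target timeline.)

Source frame index: (0×3600 + 42×60 + 55) × 60 + 12 = 154512.
Real time: 154512 / (60) = 12876/5 s.
Target frame: (12876/5) × (48) = 618048/5 ≈ 123609.600 → 123610.

frame 123610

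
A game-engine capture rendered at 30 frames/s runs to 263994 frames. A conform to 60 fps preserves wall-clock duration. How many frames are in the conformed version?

Frames at target rate = 263994 × (60) / (30) = 527988.

527988 frames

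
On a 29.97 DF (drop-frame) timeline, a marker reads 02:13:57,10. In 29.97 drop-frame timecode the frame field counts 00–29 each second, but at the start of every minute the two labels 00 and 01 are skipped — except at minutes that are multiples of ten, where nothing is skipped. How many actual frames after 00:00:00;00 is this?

240880

As if non-drop at 30 labels/s: (2 × 3600 + 13 × 60 + 57) × 30 + 10 = 241120.
Minute boundaries passed: 133; those not divisible by 10: 133 − 13 = 120; dropped labels = 2 × 120 = 240.
Actual frame index = 241120 − 240 = 240880.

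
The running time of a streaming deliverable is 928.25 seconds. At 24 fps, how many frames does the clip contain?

22278 frames

Frames = 928.25 × 24 = 22278.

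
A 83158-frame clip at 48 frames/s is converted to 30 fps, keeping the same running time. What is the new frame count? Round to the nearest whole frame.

Frames at target rate = 83158 × (30) / (48) = 207895/4 ≈ 51973.750.
Nearest whole frame: 51974.

51974 frames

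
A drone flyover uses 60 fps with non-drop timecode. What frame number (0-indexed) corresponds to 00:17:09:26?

61766

Total seconds to the label: (0 × 3600 + 17 × 60 + 9) = 1029.
Frame index = 1029 × 60 + 26 = 61766.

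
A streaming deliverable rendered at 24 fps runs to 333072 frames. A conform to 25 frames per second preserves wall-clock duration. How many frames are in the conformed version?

Target frames = source frames × (target rate / source rate) = 333072 × (25)/(24) = 333072 × 25/24 = 346950.

346950 frames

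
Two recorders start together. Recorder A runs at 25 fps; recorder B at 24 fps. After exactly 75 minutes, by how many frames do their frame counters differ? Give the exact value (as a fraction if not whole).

75 min = 4500 s.
A emits 25 × 4500 = 112500 frames; B emits 24 × 4500 = 108000.
Difference = 4500 frames; B is behind A.

4500 frames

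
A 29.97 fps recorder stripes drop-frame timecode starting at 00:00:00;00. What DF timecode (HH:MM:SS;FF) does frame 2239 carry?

Each 10-minute DF block holds 10 × 60 × 30 − 9 × 2 = 17982 frames. 2239 ÷ 17982 → 0 full blocks, remainder 2239.
Within the partial block the first minute is 1800 frames and each further minute 1798, so 1 further minute boundary passed. Total skipped labels = 18 × 0 + 2 × 1 = 2.
Non-drop label index = 2239 + 2 = 2241; at 30 labels/s that is 00:01:14:21, i.e. DF 00:01:14;21.

00:01:14;21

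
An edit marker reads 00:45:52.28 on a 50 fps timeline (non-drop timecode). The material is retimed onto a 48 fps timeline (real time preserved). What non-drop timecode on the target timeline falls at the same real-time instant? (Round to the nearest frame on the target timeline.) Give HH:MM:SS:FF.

Source frame index: (0×3600 + 45×60 + 52) × 50 + 28 = 137628.
Real time: 137628 / (50) = 68814/25 s.
Target frame: (68814/25) × (48) = 3303072/25 ≈ 132122.880 → 132123.
At 48 labels/s: frame 132123 → 00:45:52:27.

00:45:52:27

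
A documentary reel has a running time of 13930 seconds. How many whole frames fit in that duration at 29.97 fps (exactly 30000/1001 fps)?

Frames = 13930 × 30000/1001 = 59700000/143 ≈ 417482.5175.
Complete frames: 417482.

417482 frames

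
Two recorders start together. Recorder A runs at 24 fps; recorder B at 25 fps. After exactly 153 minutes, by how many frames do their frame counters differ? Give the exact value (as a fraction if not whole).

9180 frames

153 min = 9180 s.
A emits 24 × 9180 = 220320 frames; B emits 25 × 9180 = 229500.
Difference = 9180 frames; B is ahead of A.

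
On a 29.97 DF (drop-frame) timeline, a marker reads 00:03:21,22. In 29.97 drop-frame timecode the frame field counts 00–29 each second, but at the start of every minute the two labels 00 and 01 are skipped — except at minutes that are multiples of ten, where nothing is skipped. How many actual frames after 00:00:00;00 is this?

Complete 10-minute blocks: 0, each 17982 frames → 0.
Remaining 3 whole minutes in the current block: 1800 + 2 × 1798 = 5396 frames.
Within the current minute: 21 × 30 + 22 − 2 = 650 (labels ;00/;01 skipped at this minute). Total = 0 + 5396 + 650 = 6046.

6046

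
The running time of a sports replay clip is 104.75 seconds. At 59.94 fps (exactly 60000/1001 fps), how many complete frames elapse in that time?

6278 frames

Frames = 104.75 × 60000/1001 = 6285000/1001 ≈ 6278.7213.
Complete frames: 6278.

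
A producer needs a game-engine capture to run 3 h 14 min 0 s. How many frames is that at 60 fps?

698400 frames

3 h 14 min 0 s = 11640 s.
Frames = 11640 × 60 = 698400.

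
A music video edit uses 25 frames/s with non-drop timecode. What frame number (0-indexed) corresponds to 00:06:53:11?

Total seconds to the label: (0 × 3600 + 6 × 60 + 53) = 413.
Frame index = 413 × 25 + 11 = 10336.

10336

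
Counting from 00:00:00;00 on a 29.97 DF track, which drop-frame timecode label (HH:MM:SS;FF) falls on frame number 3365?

Ten DF minutes hold 17982 frames, so frame 3365 lies in block 0 (frames 0–17981) with 3365 frames into that block.
The block's first minute is 1800 frames and the rest 1798 each; 3365 frames reaches minute 1, so 0 × 18 + 1 × 2 = 2 labels have been skipped so far.
Adding those back, label number 3365 + 2 = 3367 at 30 labels/s is 112 s + 7 f = 0 h 1 min 52 s frame 7, i.e. 00:01:52;07.

00:01:52;07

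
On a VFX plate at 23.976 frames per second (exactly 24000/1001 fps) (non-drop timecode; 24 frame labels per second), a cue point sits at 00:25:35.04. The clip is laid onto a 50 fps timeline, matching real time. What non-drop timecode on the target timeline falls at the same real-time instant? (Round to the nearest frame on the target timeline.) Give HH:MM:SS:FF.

Source frame index: (0×3600 + 25×60 + 35) × 24 + 4 = 36844.
Real time: 36844 / (24000/1001) = 9220211/6000 s.
Target frame: (9220211/6000) × (50) = 9220211/120 ≈ 76835.092 → 76835.
At 50 labels/s: frame 76835 → 00:25:36:35.

00:25:36:35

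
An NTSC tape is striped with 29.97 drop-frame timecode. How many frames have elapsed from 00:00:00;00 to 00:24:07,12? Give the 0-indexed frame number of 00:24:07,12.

As if non-drop at 30 labels/s: (0 × 3600 + 24 × 60 + 7) × 30 + 12 = 43422.
Minute boundaries passed: 24; those not divisible by 10: 24 − 2 = 22; dropped labels = 2 × 22 = 44.
Actual frame index = 43422 − 44 = 43378.

43378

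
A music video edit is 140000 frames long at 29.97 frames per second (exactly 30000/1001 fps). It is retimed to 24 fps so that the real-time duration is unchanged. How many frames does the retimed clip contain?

Target frames = source frames × (target rate / source rate) = 140000 × (24)/(30000/1001) = 140000 × 1001/1250 = 112112.

112112 frames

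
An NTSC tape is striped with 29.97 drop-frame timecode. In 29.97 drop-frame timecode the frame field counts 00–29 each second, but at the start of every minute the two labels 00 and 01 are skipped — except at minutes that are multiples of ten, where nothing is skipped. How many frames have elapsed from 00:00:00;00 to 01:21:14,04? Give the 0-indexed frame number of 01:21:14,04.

146078

As if non-drop at 30 labels/s: (1 × 3600 + 21 × 60 + 14) × 30 + 4 = 146224.
Minute boundaries passed: 81; those not divisible by 10: 81 − 8 = 73; dropped labels = 2 × 73 = 146.
Actual frame index = 146224 − 146 = 146078.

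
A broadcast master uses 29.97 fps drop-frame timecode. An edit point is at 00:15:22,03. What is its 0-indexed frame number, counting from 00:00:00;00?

27635

Complete 10-minute blocks: 1, each 17982 frames → 17982.
Remaining 5 whole minutes in the current block: 1800 + 4 × 1798 = 8992 frames.
Within the current minute: 22 × 30 + 3 − 2 = 661 (labels ;00/;01 skipped at this minute). Total = 17982 + 8992 + 661 = 27635.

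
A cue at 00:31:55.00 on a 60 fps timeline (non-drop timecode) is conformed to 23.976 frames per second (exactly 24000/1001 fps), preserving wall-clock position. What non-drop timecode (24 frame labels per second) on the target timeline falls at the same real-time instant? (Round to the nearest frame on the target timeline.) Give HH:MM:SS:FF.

00:31:53:02

Source frame index: (0×3600 + 31×60 + 55) × 60 + 0 = 114900.
Real time: 114900 / (60) = 1915 s.
Target frame: (1915) × (24000/1001) = 45960000/1001 ≈ 45914.086 → 45914.
At 24 labels/s: frame 45914 → 00:31:53:02.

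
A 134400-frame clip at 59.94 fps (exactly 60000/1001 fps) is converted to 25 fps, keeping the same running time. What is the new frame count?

56056 frames

Target frames = source frames × (target rate / source rate) = 134400 × (25)/(60000/1001) = 134400 × 1001/2400 = 56056.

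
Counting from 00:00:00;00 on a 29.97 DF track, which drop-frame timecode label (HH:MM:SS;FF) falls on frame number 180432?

Ten DF minutes hold 17982 frames, so frame 180432 lies in block 10 (frames 179820–197801) with 612 frames into that block.
The block's first minute is 1800 frames and the rest 1798 each; 612 frames reaches minute 0, so 10 × 18 + 0 × 2 = 180 labels have been skipped so far.
Adding those back, label number 180432 + 180 = 180612 at 30 labels/s is 6020 s + 12 f = 1 h 40 min 20 s frame 12, i.e. 01:40:20;12.

01:40:20;12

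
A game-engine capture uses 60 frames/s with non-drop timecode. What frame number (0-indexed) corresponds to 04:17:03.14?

frame 925394

Total seconds to the label: (4 × 3600 + 17 × 60 + 3) = 15423.
Frame index = 15423 × 60 + 14 = 925394.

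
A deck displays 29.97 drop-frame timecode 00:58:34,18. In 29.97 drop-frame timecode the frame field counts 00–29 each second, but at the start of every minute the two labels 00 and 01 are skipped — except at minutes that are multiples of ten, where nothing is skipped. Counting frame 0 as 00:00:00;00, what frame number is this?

Complete 10-minute blocks: 5, each 17982 frames → 89910.
Remaining 8 whole minutes in the current block: 1800 + 7 × 1798 = 14386 frames.
Within the current minute: 34 × 30 + 18 − 2 = 1036 (labels ;00/;01 skipped at this minute). Total = 89910 + 14386 + 1036 = 105332.

105332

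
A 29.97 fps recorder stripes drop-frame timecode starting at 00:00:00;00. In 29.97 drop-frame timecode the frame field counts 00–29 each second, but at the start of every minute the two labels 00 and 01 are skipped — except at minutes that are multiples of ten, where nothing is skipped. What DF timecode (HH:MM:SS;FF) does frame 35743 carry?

00:19:52;19

Each 10-minute DF block holds 10 × 60 × 30 − 9 × 2 = 17982 frames. 35743 ÷ 17982 → 1 full block, remainder 17761.
Within the partial block the first minute is 1800 frames and each further minute 1798, so 9 further minute boundaries passed. Total skipped labels = 18 × 1 + 2 × 9 = 36.
Non-drop label index = 35743 + 36 = 35779; at 30 labels/s that is 00:19:52:19, i.e. DF 00:19:52;19.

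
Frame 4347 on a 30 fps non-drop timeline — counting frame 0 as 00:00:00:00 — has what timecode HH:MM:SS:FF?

4347 ÷ 30 = 144 full seconds, remainder 27 frames.
144 s = 0 h 2 min 24 s.
Timecode: 00:02:24:27.

00:02:24:27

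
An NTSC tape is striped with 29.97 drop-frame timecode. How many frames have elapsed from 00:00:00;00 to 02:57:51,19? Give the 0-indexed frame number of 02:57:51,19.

319829

Complete 10-minute blocks: 17, each 17982 frames → 305694.
Remaining 7 whole minutes in the current block: 1800 + 6 × 1798 = 12588 frames.
Within the current minute: 51 × 30 + 19 − 2 = 1547 (labels ;00/;01 skipped at this minute). Total = 305694 + 12588 + 1547 = 319829.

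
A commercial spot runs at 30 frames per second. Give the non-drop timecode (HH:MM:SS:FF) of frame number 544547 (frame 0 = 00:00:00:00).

544547 ÷ 30 = 18151 full seconds, remainder 17 frames.
18151 s = 5 h 2 min 31 s.
Timecode: 05:02:31:17.

05:02:31:17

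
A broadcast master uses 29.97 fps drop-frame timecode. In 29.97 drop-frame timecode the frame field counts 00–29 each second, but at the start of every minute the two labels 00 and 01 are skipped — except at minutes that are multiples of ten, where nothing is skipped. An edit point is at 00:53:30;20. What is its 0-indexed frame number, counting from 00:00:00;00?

Complete 10-minute blocks: 5, each 17982 frames → 89910.
Remaining 3 whole minutes in the current block: 1800 + 2 × 1798 = 5396 frames.
Within the current minute: 30 × 30 + 20 − 2 = 918 (labels ;00/;01 skipped at this minute). Total = 89910 + 5396 + 918 = 96224.

96224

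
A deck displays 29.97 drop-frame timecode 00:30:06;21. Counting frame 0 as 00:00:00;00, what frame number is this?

54147

As if non-drop at 30 labels/s: (0 × 3600 + 30 × 60 + 6) × 30 + 21 = 54201.
Minute boundaries passed: 30; those not divisible by 10: 30 − 3 = 27; dropped labels = 2 × 27 = 54.
Actual frame index = 54201 − 54 = 54147.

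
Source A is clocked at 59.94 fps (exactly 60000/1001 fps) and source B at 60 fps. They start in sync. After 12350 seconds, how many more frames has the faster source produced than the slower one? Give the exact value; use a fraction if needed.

57000/77 frames

A emits 60000/1001 × 12350 = 57000000/77 frames; B emits 60 × 12350 = 741000.
Difference = 57000/77 frames (≈ 740.2597); B is ahead of A.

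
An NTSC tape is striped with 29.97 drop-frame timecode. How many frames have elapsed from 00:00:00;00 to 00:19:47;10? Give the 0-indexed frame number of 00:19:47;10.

35584

As if non-drop at 30 labels/s: (0 × 3600 + 19 × 60 + 47) × 30 + 10 = 35620.
Minute boundaries passed: 19; those not divisible by 10: 19 − 1 = 18; dropped labels = 2 × 18 = 36.
Actual frame index = 35620 − 36 = 35584.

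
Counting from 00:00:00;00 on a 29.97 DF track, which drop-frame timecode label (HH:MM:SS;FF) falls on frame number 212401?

Each 10-minute DF block holds 10 × 60 × 30 − 9 × 2 = 17982 frames. 212401 ÷ 17982 → 11 full blocks, remainder 14599.
Within the partial block the first minute is 1800 frames and each further minute 1798, so 8 further minute boundaries passed. Total skipped labels = 18 × 11 + 2 × 8 = 214.
Non-drop label index = 212401 + 214 = 212615; at 30 labels/s that is 01:58:07:05, i.e. DF 01:58:07;05.

01:58:07;05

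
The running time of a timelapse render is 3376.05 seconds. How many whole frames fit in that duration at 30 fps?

101281 frames

Frames = 3376.05 × 30 = 202563/2 ≈ 101281.5000.
Complete frames: 101281.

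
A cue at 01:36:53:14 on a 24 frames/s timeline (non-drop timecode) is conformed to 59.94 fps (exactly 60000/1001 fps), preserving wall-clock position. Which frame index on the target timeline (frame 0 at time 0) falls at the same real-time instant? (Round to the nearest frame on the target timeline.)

frame 348467

Source frame index: (1×3600 + 36×60 + 53) × 24 + 14 = 139526.
Real time: 139526 / (24) = 69763/12 s.
Target frame: (69763/12) × (60000/1001) = 348815000/1001 ≈ 348466.533 → 348467.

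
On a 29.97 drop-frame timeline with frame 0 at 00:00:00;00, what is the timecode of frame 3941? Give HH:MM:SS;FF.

Ten DF minutes hold 17982 frames, so frame 3941 lies in block 0 (frames 0–17981) with 3941 frames into that block.
The block's first minute is 1800 frames and the rest 1798 each; 3941 frames reaches minute 2, so 0 × 18 + 2 × 2 = 4 labels have been skipped so far.
Adding those back, label number 3941 + 4 = 3945 at 30 labels/s is 131 s + 15 f = 0 h 2 min 11 s frame 15, i.e. 00:02:11;15.

00:02:11;15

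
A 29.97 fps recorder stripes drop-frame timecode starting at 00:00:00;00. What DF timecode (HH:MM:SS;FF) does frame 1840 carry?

00:01:01;12

Each 10-minute DF block holds 10 × 60 × 30 − 9 × 2 = 17982 frames. 1840 ÷ 17982 → 0 full blocks, remainder 1840.
Within the partial block the first minute is 1800 frames and each further minute 1798, so 1 further minute boundary passed. Total skipped labels = 18 × 0 + 2 × 1 = 2.
Non-drop label index = 1840 + 2 = 1842; at 30 labels/s that is 00:01:01:12, i.e. DF 00:01:01;12.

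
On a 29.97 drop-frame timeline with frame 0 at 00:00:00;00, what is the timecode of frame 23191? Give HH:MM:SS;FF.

00:12:53;23

Each 10-minute DF block holds 10 × 60 × 30 − 9 × 2 = 17982 frames. 23191 ÷ 17982 → 1 full block, remainder 5209.
Within the partial block the first minute is 1800 frames and each further minute 1798, so 2 further minute boundaries passed. Total skipped labels = 18 × 1 + 2 × 2 = 22.
Non-drop label index = 23191 + 22 = 23213; at 30 labels/s that is 00:12:53:23, i.e. DF 00:12:53;23.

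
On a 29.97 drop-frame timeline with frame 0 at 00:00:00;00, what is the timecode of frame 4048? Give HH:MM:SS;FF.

Each 10-minute DF block holds 10 × 60 × 30 − 9 × 2 = 17982 frames. 4048 ÷ 17982 → 0 full blocks, remainder 4048.
Within the partial block the first minute is 1800 frames and each further minute 1798, so 2 further minute boundaries passed. Total skipped labels = 18 × 0 + 2 × 2 = 4.
Non-drop label index = 4048 + 4 = 4052; at 30 labels/s that is 00:02:15:02, i.e. DF 00:02:15;02.

00:02:15;02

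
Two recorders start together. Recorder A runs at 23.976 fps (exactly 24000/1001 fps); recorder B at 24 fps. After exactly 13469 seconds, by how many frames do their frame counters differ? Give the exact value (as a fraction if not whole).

A emits 24000/1001 × 13469 = 323256000/1001 frames; B emits 24 × 13469 = 323256.
Difference = 323256/1001 frames (≈ 322.9331); B is ahead of A.

323256/1001 frames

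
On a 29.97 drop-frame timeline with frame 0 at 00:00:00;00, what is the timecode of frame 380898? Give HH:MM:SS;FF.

Ten DF minutes hold 17982 frames, so frame 380898 lies in block 21 (frames 377622–395603) with 3276 frames into that block.
The block's first minute is 1800 frames and the rest 1798 each; 3276 frames reaches minute 1, so 21 × 18 + 1 × 2 = 380 labels have been skipped so far.
Adding those back, label number 380898 + 380 = 381278 at 30 labels/s is 12709 s + 8 f = 3 h 31 min 49 s frame 8, i.e. 03:31:49;08.

03:31:49;08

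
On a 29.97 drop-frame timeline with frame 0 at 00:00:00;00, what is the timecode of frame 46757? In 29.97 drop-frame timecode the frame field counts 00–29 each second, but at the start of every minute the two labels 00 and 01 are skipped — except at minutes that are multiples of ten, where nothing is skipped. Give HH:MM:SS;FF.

00:26:00;05

Ten DF minutes hold 17982 frames, so frame 46757 lies in block 2 (frames 35964–53945) with 10793 frames into that block.
The block's first minute is 1800 frames and the rest 1798 each; 10793 frames reaches minute 6, so 2 × 18 + 6 × 2 = 48 labels have been skipped so far.
Adding those back, label number 46757 + 48 = 46805 at 30 labels/s is 1560 s + 5 f = 0 h 26 min 0 s frame 5, i.e. 00:26:00;05.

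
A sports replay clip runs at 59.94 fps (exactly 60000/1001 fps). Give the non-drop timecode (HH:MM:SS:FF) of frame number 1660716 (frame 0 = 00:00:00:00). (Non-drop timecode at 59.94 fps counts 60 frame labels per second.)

07:41:18:36

1660716 ÷ 60 = 27678 full seconds, remainder 36 frames.
27678 s = 7 h 41 min 18 s.
Timecode: 07:41:18:36.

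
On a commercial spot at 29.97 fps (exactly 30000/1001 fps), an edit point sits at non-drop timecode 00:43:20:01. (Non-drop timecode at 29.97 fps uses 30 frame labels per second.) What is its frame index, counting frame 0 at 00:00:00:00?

Total seconds to the label: (0 × 3600 + 43 × 60 + 20) = 2600.
Frame index = 2600 × 30 + 1 = 78001.

frame 78001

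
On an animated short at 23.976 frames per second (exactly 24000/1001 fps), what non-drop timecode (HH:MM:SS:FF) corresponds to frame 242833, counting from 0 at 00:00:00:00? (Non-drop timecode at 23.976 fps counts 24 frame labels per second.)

02:48:38:01

242833 ÷ 24 = 10118 full seconds, remainder 1 frame.
10118 s = 2 h 48 min 38 s.
Timecode: 02:48:38:01.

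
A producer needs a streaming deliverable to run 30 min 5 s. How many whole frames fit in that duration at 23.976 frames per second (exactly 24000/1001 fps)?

43276 frames

30 min 5 s = 1805 s.
Frames = 1805 × 24000/1001 = 43320000/1001 ≈ 43276.7233.
Complete frames: 43276.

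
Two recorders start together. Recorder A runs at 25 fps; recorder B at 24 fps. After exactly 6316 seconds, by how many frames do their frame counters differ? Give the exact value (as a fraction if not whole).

6316 frames

A emits 25 × 6316 = 157900 frames; B emits 24 × 6316 = 151584.
Difference = 6316 frames; B is behind A.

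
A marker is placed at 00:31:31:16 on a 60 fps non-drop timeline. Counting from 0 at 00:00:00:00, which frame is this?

Total seconds to the label: (0 × 3600 + 31 × 60 + 31) = 1891.
Frame index = 1891 × 60 + 16 = 113476.

frame 113476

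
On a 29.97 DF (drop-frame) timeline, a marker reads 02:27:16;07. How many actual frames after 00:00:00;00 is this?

As if non-drop at 30 labels/s: (2 × 3600 + 27 × 60 + 16) × 30 + 7 = 265087.
Minute boundaries passed: 147; those not divisible by 10: 147 − 14 = 133; dropped labels = 2 × 133 = 266.
Actual frame index = 265087 − 266 = 264821.

264821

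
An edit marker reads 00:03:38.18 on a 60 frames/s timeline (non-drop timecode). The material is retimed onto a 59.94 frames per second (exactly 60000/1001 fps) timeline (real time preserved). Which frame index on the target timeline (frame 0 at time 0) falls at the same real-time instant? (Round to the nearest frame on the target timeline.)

frame 13085

Source frame index: (0×3600 + 3×60 + 38) × 60 + 18 = 13098.
Real time: 13098 / (60) = 2183/10 s.
Target frame: (2183/10) × (60000/1001) = 13098000/1001 ≈ 13084.915 → 13085.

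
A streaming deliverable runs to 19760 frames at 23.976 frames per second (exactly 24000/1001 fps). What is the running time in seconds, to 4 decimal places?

Running time = 19760 × 1001/24000 = 247247/300 s ≈ 824.1567 s.

824.1567 seconds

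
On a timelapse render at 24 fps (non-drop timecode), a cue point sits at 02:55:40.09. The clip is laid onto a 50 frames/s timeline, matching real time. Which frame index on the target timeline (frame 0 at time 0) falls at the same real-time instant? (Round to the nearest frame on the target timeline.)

frame 527019

Source frame index: (2×3600 + 55×60 + 40) × 24 + 9 = 252969.
Real time: 252969 / (24) = 84323/8 s.
Target frame: (84323/8) × (50) = 2108075/4 ≈ 527018.750 → 527019.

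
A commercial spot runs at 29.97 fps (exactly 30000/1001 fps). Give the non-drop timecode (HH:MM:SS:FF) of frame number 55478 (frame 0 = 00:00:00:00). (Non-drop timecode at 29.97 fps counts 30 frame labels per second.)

55478 ÷ 30 = 1849 full seconds, remainder 8 frames.
1849 s = 0 h 30 min 49 s.
Timecode: 00:30:49:08.

00:30:49:08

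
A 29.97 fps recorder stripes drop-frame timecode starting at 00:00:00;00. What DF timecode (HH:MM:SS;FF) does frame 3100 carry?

Each 10-minute DF block holds 10 × 60 × 30 − 9 × 2 = 17982 frames. 3100 ÷ 17982 → 0 full blocks, remainder 3100.
Within the partial block the first minute is 1800 frames and each further minute 1798, so 1 further minute boundary passed. Total skipped labels = 18 × 0 + 2 × 1 = 2.
Non-drop label index = 3100 + 2 = 3102; at 30 labels/s that is 00:01:43:12, i.e. DF 00:01:43;12.

00:01:43;12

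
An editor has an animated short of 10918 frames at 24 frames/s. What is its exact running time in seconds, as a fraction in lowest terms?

Running time = 10918 ÷ (24) = 10918 × 1/24 = 5459/12 s.

5459/12 seconds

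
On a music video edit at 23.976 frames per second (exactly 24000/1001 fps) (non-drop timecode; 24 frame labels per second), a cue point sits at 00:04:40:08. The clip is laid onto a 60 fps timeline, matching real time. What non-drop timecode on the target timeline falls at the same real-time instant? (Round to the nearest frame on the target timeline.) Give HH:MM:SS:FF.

Source frame index: (0×3600 + 4×60 + 40) × 24 + 8 = 6728.
Real time: 6728 / (24000/1001) = 841841/3000 s.
Target frame: (841841/3000) × (60) = 841841/50 ≈ 16836.820 → 16837.
At 60 labels/s: frame 16837 → 00:04:40:37.

00:04:40:37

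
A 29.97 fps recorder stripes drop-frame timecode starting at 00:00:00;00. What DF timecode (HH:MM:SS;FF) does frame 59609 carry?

Each 10-minute DF block holds 10 × 60 × 30 − 9 × 2 = 17982 frames. 59609 ÷ 17982 → 3 full blocks, remainder 5663.
Within the partial block the first minute is 1800 frames and each further minute 1798, so 3 further minute boundaries passed. Total skipped labels = 18 × 3 + 2 × 3 = 60.
Non-drop label index = 59609 + 60 = 59669; at 30 labels/s that is 00:33:08:29, i.e. DF 00:33:08;29.

00:33:08;29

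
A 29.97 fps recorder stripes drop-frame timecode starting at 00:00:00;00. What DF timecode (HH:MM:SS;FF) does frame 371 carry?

00:00:12;11

Each 10-minute DF block holds 10 × 60 × 30 − 9 × 2 = 17982 frames. 371 ÷ 17982 → 0 full blocks, remainder 371.
Within the partial block the first minute is 1800 frames and each further minute 1798, so 0 further minute boundaries passed. Total skipped labels = 18 × 0 + 2 × 0 = 0.
Non-drop label index = 371 + 0 = 371; at 30 labels/s that is 00:00:12:11, i.e. DF 00:00:12;11.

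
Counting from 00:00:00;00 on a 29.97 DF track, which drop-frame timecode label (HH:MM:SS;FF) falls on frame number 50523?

Ten DF minutes hold 17982 frames, so frame 50523 lies in block 2 (frames 35964–53945) with 14559 frames into that block.
The block's first minute is 1800 frames and the rest 1798 each; 14559 frames reaches minute 8, so 2 × 18 + 8 × 2 = 52 labels have been skipped so far.
Adding those back, label number 50523 + 52 = 50575 at 30 labels/s is 1685 s + 25 f = 0 h 28 min 5 s frame 25, i.e. 00:28:05;25.

00:28:05;25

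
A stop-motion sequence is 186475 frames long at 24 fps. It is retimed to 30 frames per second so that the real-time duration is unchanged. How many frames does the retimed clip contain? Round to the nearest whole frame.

233094 frames

Frames at target rate = 186475 × (30) / (24) = 932375/4 ≈ 233093.750.
Nearest whole frame: 233094.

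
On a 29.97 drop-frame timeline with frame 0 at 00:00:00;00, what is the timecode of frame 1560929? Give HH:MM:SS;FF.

Each 10-minute DF block holds 10 × 60 × 30 − 9 × 2 = 17982 frames. 1560929 ÷ 17982 → 86 full blocks, remainder 14477.
Within the partial block the first minute is 1800 frames and each further minute 1798, so 8 further minute boundaries passed. Total skipped labels = 18 × 86 + 2 × 8 = 1564.
Non-drop label index = 1560929 + 1564 = 1562493; at 30 labels/s that is 14:28:03:03, i.e. DF 14:28:03;03.

14:28:03;03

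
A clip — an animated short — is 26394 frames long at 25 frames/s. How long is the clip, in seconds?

Running time = 26394 / (25) = 1055.76 s.

1055.76 seconds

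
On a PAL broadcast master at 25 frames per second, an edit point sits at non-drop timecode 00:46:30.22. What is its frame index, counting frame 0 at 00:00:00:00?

Total seconds to the label: (0 × 3600 + 46 × 60 + 30) = 2790.
Frame index = 2790 × 25 + 22 = 69772.

69772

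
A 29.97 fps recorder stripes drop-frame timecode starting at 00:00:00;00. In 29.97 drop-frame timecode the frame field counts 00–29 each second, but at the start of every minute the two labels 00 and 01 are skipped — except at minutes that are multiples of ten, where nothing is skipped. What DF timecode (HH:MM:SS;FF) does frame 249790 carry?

02:18:54;20

Ten DF minutes hold 17982 frames, so frame 249790 lies in block 13 (frames 233766–251747) with 16024 frames into that block.
The block's first minute is 1800 frames and the rest 1798 each; 16024 frames reaches minute 8, so 13 × 18 + 8 × 2 = 250 labels have been skipped so far.
Adding those back, label number 249790 + 250 = 250040 at 30 labels/s is 8334 s + 20 f = 2 h 18 min 54 s frame 20, i.e. 02:18:54;20.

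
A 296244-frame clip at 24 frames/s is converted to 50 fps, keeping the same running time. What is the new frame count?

Target frames = source frames × (target rate / source rate) = 296244 × (50)/(24) = 296244 × 25/12 = 617175.

617175 frames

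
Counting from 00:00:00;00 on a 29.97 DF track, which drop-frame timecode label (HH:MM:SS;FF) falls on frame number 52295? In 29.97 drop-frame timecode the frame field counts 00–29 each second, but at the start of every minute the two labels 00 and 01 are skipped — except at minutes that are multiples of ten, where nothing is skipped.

00:29:04;29

Each 10-minute DF block holds 10 × 60 × 30 − 9 × 2 = 17982 frames. 52295 ÷ 17982 → 2 full blocks, remainder 16331.
Within the partial block the first minute is 1800 frames and each further minute 1798, so 9 further minute boundaries passed. Total skipped labels = 18 × 2 + 2 × 9 = 54.
Non-drop label index = 52295 + 54 = 52349; at 30 labels/s that is 00:29:04:29, i.e. DF 00:29:04;29.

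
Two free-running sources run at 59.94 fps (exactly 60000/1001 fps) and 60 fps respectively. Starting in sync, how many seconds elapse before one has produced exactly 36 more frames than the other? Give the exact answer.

The gap grows by |60 − 60000/1001| = 60/1001 frames per second.
Time for a 36-frame gap: 36 ÷ (60/1001) = 600.6 s.

600.6 seconds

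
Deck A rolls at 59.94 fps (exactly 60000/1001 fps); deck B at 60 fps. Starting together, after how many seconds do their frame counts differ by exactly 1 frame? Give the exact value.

The gap grows by |60 − 60000/1001| = 60/1001 frames per second.
Time for a 1-frame gap: 1 ÷ (60/1001) = 1001/60 s.

1001/60 seconds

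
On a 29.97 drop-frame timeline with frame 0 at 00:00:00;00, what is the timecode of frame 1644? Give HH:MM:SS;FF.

Each 10-minute DF block holds 10 × 60 × 30 − 9 × 2 = 17982 frames. 1644 ÷ 17982 → 0 full blocks, remainder 1644.
Within the partial block the first minute is 1800 frames and each further minute 1798, so 0 further minute boundaries passed. Total skipped labels = 18 × 0 + 2 × 0 = 0.
Non-drop label index = 1644 + 0 = 1644; at 30 labels/s that is 00:00:54:24, i.e. DF 00:00:54;24.

00:00:54;24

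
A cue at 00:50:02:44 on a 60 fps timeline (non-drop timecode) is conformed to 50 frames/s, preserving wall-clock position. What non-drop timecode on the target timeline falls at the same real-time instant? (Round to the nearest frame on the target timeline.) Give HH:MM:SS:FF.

Source frame index: (0×3600 + 50×60 + 2) × 60 + 44 = 180164.
Real time: 180164 / (60) = 45041/15 s.
Target frame: (45041/15) × (50) = 450410/3 ≈ 150136.667 → 150137.
At 50 labels/s: frame 150137 → 00:50:02:37.

00:50:02:37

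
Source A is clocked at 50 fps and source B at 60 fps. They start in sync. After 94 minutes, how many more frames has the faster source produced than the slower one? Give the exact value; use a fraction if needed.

94 min = 5640 s.
A emits 50 × 5640 = 282000 frames; B emits 60 × 5640 = 338400.
Difference = 56400 frames; B is ahead of A.

56400 frames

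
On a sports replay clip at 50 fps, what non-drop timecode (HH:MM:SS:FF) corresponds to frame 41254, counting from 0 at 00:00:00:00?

00:13:45:04

41254 ÷ 50 = 825 full seconds, remainder 4 frames.
825 s = 0 h 13 min 45 s.
Timecode: 00:13:45:04.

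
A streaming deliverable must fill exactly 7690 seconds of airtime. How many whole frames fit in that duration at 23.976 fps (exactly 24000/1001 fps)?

184375 frames

Frames = 7690 × 24000/1001 = 184560000/1001 ≈ 184375.6244.
Complete frames: 184375.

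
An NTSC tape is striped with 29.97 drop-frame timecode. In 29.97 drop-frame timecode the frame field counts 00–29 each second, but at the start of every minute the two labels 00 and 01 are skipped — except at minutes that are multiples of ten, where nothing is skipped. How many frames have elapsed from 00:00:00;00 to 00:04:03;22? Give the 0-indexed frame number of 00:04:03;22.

Complete 10-minute blocks: 0, each 17982 frames → 0.
Remaining 4 whole minutes in the current block: 1800 + 3 × 1798 = 7194 frames.
Within the current minute: 3 × 30 + 22 − 2 = 110 (labels ;00/;01 skipped at this minute). Total = 0 + 7194 + 110 = 7304.

7304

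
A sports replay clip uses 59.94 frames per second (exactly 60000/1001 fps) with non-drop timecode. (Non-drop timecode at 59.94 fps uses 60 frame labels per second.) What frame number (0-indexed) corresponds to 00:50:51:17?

183077

Total seconds to the label: (0 × 3600 + 50 × 60 + 51) = 3051.
Frame index = 3051 × 60 + 17 = 183077.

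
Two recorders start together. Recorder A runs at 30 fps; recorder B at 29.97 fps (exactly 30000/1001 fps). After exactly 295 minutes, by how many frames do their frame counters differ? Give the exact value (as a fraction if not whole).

531000/1001 frames

295 min = 17700 s.
A emits 30 × 17700 = 531000 frames; B emits 30000/1001 × 17700 = 531000000/1001.
Difference = 531000/1001 frames (≈ 530.4695); B is behind A.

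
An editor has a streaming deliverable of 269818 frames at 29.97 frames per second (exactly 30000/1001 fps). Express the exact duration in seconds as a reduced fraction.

Running time = 269818 ÷ (30000/1001) = 269818 × 1001/30000 = 135043909/15000 s.

135043909/15000 seconds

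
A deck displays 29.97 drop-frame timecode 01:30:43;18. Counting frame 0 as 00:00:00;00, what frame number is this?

As if non-drop at 30 labels/s: (1 × 3600 + 30 × 60 + 43) × 30 + 18 = 163308.
Minute boundaries passed: 90; those not divisible by 10: 90 − 9 = 81; dropped labels = 2 × 81 = 162.
Actual frame index = 163308 − 162 = 163146.

163146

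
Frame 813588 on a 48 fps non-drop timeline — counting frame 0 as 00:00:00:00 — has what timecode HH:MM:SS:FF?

813588 ÷ 48 = 16949 full seconds, remainder 36 frames.
16949 s = 4 h 42 min 29 s.
Timecode: 04:42:29:36.

04:42:29:36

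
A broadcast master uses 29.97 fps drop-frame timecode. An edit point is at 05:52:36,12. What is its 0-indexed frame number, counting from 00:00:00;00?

As if non-drop at 30 labels/s: (5 × 3600 + 52 × 60 + 36) × 30 + 12 = 634692.
Minute boundaries passed: 352; those not divisible by 10: 352 − 35 = 317; dropped labels = 2 × 317 = 634.
Actual frame index = 634692 − 634 = 634058.

634058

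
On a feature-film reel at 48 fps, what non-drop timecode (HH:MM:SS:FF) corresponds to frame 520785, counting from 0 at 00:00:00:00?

03:00:49:33

520785 ÷ 48 = 10849 full seconds, remainder 33 frames.
10849 s = 3 h 0 min 49 s.
Timecode: 03:00:49:33.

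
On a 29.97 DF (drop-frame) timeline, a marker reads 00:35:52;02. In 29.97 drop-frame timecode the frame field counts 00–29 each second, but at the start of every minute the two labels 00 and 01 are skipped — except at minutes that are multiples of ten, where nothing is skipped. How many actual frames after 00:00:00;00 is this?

Complete 10-minute blocks: 3, each 17982 frames → 53946.
Remaining 5 whole minutes in the current block: 1800 + 4 × 1798 = 8992 frames.
Within the current minute: 52 × 30 + 2 − 2 = 1560 (labels ;00/;01 skipped at this minute). Total = 53946 + 8992 + 1560 = 64498.

64498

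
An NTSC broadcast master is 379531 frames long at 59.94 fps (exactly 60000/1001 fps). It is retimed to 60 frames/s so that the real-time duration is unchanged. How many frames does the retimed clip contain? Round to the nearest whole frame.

Frames at target rate = 379531 × (60) / (60000/1001) = 379910531/1000 ≈ 379910.531.
Nearest whole frame: 379911.

379911 frames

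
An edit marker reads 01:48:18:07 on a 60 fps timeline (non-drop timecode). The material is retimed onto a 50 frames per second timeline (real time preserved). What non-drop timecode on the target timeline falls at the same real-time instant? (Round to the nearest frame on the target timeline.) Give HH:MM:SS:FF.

01:48:18:06

Source frame index: (1×3600 + 48×60 + 18) × 60 + 7 = 389887.
Real time: 389887 / (60) = 389887/60 s.
Target frame: (389887/60) × (50) = 1949435/6 ≈ 324905.833 → 324906.
At 50 labels/s: frame 324906 → 01:48:18:06.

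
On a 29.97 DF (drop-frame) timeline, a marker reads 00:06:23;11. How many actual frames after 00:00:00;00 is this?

11489

Complete 10-minute blocks: 0, each 17982 frames → 0.
Remaining 6 whole minutes in the current block: 1800 + 5 × 1798 = 10790 frames.
Within the current minute: 23 × 30 + 11 − 2 = 699 (labels ;00/;01 skipped at this minute). Total = 0 + 10790 + 699 = 11489.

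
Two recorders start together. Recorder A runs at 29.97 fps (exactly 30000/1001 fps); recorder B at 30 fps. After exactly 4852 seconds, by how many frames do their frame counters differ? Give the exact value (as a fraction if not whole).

145560/1001 frames

A emits 30000/1001 × 4852 = 145560000/1001 frames; B emits 30 × 4852 = 145560.
Difference = 145560/1001 frames (≈ 145.4146); B is ahead of A.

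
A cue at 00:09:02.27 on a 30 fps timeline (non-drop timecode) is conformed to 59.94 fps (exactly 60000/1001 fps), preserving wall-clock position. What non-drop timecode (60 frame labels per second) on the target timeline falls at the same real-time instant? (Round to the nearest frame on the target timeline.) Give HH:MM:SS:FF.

Source frame index: (0×3600 + 9×60 + 2) × 30 + 27 = 16287.
Real time: 16287 / (30) = 5429/10 s.
Target frame: (5429/10) × (60000/1001) = 32574000/1001 ≈ 32541.459 → 32541.
At 60 labels/s: frame 32541 → 00:09:02:21.

00:09:02:21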